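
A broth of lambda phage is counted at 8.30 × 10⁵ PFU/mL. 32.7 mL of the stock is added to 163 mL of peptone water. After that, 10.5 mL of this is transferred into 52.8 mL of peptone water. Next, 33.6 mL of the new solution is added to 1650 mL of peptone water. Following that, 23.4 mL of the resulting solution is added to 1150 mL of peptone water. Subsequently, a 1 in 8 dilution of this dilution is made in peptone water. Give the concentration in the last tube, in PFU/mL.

1.14 PFU/mL

Overall dilution factor = 5.985 × 6.029 × 50.11 × 50.15 × 8 = 7.25 × 10⁵.
8.30 × 10⁵ PFU/mL / 7.25 × 10⁵ = 1.14 PFU/mL.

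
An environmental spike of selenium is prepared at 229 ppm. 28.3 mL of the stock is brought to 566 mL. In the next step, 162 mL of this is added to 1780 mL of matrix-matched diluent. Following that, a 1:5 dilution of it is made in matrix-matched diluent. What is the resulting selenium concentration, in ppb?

191 ppb

Overall dilution factor = 20 × 11.99 × 5 = 1199.
229 ppm / 1199 = 0.191 ppm = 191 ppb.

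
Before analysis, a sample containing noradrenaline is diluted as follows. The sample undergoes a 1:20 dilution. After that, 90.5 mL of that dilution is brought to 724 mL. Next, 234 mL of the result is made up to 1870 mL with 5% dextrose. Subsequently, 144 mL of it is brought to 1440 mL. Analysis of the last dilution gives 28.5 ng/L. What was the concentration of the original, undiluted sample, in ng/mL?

Overall dilution factor = 20 × 8 × 7.991 × 10 = 1.28 × 10⁴.
Original = 28.5 ng/L × 1.28 × 10⁴ = 3.64 × 10⁵ ng/L = 364 ng/mL.

364 ng/mL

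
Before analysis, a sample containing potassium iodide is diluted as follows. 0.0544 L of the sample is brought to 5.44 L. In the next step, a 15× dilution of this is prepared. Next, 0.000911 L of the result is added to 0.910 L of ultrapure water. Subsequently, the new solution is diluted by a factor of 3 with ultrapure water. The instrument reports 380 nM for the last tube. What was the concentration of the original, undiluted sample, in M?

Overall dilution factor = 100 × 15 × 999.9 × 3 = 4.50 × 10⁶.
Original = 380 nM × 4.50 × 10⁶ = 1.71 × 10⁹ nM = 1.71 M.

1.71 M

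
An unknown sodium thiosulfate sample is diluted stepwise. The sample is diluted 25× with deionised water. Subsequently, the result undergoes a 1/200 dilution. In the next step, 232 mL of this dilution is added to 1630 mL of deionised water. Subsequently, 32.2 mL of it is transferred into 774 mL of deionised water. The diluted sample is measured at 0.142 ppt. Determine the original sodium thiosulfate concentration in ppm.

0.143 ppm

Overall dilution factor = 25 × 200 × 8.026 × 25.04 = 1.00 × 10⁶.
Original = 0.142 ppt × 1.00 × 10⁶ = 1.43 × 10⁵ ppt = 0.143 ppm.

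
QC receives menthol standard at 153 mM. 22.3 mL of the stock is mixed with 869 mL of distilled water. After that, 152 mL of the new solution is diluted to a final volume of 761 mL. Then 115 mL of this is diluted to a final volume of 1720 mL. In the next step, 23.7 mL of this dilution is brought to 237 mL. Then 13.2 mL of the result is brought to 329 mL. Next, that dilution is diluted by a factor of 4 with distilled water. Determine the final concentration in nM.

51.3 nM

Overall dilution factor = 39.97 × 5.007 × 14.96 × 10 × 24.92 × 4 = 2.98 × 10⁶.
153 mM / 2.98 × 10⁶ = 5.13 × 10⁻⁵ mM = 51.3 nM.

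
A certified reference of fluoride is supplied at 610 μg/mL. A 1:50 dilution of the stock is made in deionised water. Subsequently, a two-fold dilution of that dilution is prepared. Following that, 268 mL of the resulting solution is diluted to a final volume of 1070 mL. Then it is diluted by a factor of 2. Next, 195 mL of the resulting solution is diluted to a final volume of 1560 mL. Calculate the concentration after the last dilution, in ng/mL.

95.5 ng/mL

Overall dilution factor = 50 × 2 × 3.993 × 2 × 8 = 6388.
610 μg/mL / 6388 = 0.0955 μg/mL = 95.5 ng/mL.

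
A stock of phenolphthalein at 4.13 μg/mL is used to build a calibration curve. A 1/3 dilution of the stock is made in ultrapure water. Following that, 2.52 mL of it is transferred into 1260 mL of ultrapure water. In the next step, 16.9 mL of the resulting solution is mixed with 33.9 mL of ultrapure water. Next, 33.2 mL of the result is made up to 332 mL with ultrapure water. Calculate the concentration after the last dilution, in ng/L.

91.4 ng/L

Overall dilution factor = 3 × 501 × 3.006 × 10 = 4.52 × 10⁴.
4.13 μg/mL / 4.52 × 10⁴ = 9.14 × 10⁻⁵ μg/mL = 91.4 ng/L.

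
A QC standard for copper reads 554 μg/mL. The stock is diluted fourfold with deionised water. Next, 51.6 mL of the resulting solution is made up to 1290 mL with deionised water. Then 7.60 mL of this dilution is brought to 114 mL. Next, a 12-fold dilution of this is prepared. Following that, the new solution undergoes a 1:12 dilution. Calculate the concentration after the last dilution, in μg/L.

Overall dilution factor = 4 × 25 × 15 × 12 × 12 = 2.16 × 10⁵.
554 μg/mL / 2.16 × 10⁵ = 2.56 × 10⁻³ μg/mL = 2.56 μg/L.

2.56 μg/L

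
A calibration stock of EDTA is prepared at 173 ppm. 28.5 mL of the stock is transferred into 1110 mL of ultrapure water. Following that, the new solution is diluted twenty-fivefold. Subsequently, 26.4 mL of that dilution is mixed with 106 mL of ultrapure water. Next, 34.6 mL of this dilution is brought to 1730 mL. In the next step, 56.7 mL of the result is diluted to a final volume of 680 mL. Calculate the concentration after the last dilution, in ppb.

Overall dilution factor = 39.95 × 25 × 5.015 × 50 × 11.99 = 3.00 × 10⁶.
173 ppm / 3.00 × 10⁶ = 5.76 × 10⁻⁵ ppm = 0.0576 ppb.

0.0576 ppb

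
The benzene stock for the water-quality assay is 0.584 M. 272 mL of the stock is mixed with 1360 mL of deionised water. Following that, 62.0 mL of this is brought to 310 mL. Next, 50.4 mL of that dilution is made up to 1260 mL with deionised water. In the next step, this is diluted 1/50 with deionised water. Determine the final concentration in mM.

0.0156 mM

Overall dilution factor = 6 × 5 × 25 × 50 = 3.75 × 10⁴.
0.584 M / 3.75 × 10⁴ = 1.56 × 10⁻⁵ M = 0.0156 mM.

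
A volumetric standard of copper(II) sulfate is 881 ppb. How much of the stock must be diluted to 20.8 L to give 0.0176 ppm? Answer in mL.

0.0176 ppm = 17.6 ppb.
V₁ = C₂V₂/C₁ = 17.6 × 20.8 / 881 = 0.416 L = 416 mL.

416 mL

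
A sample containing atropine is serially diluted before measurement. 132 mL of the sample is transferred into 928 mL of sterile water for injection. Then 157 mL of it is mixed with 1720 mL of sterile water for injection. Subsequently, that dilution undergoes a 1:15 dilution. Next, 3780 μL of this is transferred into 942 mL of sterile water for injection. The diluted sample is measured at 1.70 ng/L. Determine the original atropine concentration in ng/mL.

Overall dilution factor = 8.030 × 11.96 × 15 × 250.2 = 3.60 × 10⁵.
Original = 1.70 ng/L × 3.60 × 10⁵ = 6.13 × 10⁵ ng/L = 613 ng/mL.

613 ng/mL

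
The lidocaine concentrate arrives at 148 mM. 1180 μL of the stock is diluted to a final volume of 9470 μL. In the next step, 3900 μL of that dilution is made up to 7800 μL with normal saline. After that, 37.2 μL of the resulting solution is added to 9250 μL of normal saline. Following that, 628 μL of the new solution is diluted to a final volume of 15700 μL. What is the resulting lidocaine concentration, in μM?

Overall dilution factor = 8.025 × 2 × 249.7 × 25 = 1.00 × 10⁵.
148 mM / 1.00 × 10⁵ = 1.48 × 10⁻³ mM = 1.48 μM.

1.48 μM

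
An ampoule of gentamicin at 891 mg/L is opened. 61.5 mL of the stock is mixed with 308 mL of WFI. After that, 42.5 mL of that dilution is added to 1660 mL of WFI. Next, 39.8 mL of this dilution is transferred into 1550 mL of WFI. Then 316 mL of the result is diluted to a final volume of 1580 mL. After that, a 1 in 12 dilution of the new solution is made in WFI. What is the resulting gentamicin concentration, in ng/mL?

1.54 ng/mL

Overall dilution factor = 6.008 × 40.06 × 39.94 × 5 × 12 = 5.77 × 10⁵.
891 mg/L / 5.77 × 10⁵ = 1.54 × 10⁻³ mg/L = 1.54 ng/mL.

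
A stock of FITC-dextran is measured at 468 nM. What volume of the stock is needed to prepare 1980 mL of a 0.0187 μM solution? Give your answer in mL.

79.1 mL

0.0187 μM = 18.7 nM.
V₁ = C₂V₂/C₁ = 18.7 × 1980 / 468 = 79.1 mL.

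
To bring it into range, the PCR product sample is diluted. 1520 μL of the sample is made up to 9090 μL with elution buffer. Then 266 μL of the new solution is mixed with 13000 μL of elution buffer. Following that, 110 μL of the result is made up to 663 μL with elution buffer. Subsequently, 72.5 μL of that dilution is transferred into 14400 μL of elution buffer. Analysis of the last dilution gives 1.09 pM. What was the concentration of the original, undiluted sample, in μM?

0.391 μM

Overall dilution factor = 5.980 × 49.87 × 6.027 × 199.6 = 3.59 × 10⁵.
Original = 1.09 pM × 3.59 × 10⁵ = 3.91 × 10⁵ pM = 0.391 μM.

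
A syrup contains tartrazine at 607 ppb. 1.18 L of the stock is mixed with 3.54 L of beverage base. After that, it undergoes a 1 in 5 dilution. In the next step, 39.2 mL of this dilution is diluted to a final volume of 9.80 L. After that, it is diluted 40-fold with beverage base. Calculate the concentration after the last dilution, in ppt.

3.04 ppt

Overall dilution factor = 4 × 5 × 250 × 40 = 2.00 × 10⁵.
607 ppb / 2.00 × 10⁵ = 3.04 × 10⁻³ ppb = 3.04 ppt.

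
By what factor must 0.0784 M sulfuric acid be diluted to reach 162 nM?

Factor = C₀/C_target = 0.0784 M / 162 nM = 4.84 × 10⁵.

4.84 × 10⁵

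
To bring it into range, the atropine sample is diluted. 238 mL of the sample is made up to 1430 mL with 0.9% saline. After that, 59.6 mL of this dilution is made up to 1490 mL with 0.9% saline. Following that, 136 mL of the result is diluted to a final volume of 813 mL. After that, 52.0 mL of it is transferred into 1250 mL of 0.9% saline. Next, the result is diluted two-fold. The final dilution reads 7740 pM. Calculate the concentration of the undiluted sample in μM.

Overall dilution factor = 6.008 × 25 × 5.978 × 25.04 × 2 = 4.50 × 10⁴.
Original = 7740 pM × 4.50 × 10⁴ = 3.48 × 10⁸ pM = 348 μM.

348 μM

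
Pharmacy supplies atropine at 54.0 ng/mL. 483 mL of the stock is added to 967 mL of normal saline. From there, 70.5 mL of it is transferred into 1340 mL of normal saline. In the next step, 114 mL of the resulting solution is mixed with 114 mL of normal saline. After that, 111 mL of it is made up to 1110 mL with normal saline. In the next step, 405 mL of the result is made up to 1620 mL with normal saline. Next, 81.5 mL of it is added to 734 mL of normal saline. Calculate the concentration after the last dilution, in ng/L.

Overall dilution factor = 3.002 × 20.01 × 2 × 10 × 4 × 10.01 = 4.81 × 10⁴.
54.0 ng/mL / 4.81 × 10⁴ = 1.12 × 10⁻³ ng/mL = 1.12 ng/L.

1.12 ng/L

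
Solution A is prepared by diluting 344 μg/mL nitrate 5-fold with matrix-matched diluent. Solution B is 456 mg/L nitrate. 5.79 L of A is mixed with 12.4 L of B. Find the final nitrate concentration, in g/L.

C_A = 344 μg/mL / 5 = 68.8 μg/mL.
C_B = 456 mg/L = 456 μg/mL.
C_mix = (C_A·V_A + C_B·V_B)/(V_A + V_B) = (68.8×5.79 + 456×12.4) / 18.19 = 333 μg/mL = 0.333 g/L.

0.333 g/L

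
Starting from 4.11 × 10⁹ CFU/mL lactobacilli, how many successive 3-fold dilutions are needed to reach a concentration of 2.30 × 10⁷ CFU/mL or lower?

Need 3ⁿ ≥ 179, so n ≥ log(179)/log(3) = 4.72.
Minimum whole steps: n = 5.

5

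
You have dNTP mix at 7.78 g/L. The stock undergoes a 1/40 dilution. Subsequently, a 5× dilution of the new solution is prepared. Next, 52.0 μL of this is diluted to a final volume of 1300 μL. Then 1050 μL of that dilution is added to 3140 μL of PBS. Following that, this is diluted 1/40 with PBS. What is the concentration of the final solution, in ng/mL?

9.75 ng/mL

Overall dilution factor = 40 × 5 × 25 × 3.990 × 40 = 7.98 × 10⁵.
7.78 g/L / 7.98 × 10⁵ = 9.75 × 10⁻⁶ g/L = 9.75 ng/mL.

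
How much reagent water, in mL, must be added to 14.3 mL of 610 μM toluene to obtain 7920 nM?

7920 nM = 7.92 μM.
V₂ = C₁V₁/C₂ = 610 × 14.3 / 7.92 = 1101 mL.
Diluent to add = V₂ − V₁ = 1101 − 14.3 = 1090 mL.

1090 mL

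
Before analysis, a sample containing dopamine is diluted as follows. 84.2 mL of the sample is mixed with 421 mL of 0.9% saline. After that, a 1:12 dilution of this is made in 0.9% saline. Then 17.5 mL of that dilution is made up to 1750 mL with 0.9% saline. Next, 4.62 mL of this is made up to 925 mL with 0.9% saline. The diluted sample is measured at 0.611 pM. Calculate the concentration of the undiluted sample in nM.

Overall dilution factor = 6 × 12 × 100 × 200.2 = 1.44 × 10⁶.
Original = 0.611 pM × 1.44 × 10⁶ = 8.81 × 10⁵ pM = 881 nM.

881 nM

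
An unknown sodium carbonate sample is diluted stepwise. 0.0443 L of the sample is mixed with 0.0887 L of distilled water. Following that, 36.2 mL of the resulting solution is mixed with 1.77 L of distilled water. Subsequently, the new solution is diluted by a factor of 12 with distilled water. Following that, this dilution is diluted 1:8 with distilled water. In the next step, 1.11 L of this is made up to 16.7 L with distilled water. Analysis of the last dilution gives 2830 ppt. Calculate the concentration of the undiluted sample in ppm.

612 ppm

Overall dilution factor = 3.002 × 49.90 × 12 × 8 × 15.05 = 2.16 × 10⁵.
Original = 2830 ppt × 2.16 × 10⁵ = 6.12 × 10⁸ ppt = 612 ppm.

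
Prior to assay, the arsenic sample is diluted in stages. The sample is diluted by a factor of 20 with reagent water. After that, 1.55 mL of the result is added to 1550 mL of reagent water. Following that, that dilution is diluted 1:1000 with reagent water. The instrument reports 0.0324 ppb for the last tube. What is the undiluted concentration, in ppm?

Overall dilution factor = 20 × 1001 × 1000 = 2.00 × 10⁷.
Original = 0.0324 ppb × 2.00 × 10⁷ = 6.49 × 10⁵ ppb = 649 ppm.

649 ppm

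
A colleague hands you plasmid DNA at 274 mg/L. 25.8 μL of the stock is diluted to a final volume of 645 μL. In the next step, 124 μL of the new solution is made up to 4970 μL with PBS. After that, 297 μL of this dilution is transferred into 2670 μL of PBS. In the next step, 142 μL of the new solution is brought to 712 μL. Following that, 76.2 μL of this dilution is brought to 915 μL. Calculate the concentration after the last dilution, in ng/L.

455 ng/L

Overall dilution factor = 25 × 40.08 × 9.990 × 5.014 × 12.01 = 6.03 × 10⁵.
274 mg/L / 6.03 × 10⁵ = 4.55 × 10⁻⁴ mg/L = 455 ng/L.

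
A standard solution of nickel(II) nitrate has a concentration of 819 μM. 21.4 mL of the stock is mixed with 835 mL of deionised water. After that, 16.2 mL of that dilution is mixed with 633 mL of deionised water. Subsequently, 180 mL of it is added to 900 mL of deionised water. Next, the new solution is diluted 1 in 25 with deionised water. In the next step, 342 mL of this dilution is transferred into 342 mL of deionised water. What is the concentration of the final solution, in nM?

1.70 nM

Overall dilution factor = 40.02 × 40.07 × 6 × 25 × 2 = 4.81 × 10⁵.
819 μM / 4.81 × 10⁵ = 1.70 × 10⁻³ μM = 1.70 nM.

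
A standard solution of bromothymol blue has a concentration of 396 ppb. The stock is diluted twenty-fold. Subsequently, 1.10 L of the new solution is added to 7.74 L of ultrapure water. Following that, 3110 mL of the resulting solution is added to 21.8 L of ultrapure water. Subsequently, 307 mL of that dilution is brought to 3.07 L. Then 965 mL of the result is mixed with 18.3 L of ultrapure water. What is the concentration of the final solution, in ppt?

Overall dilution factor = 20 × 8.036 × 8.010 × 10 × 19.96 = 2.57 × 10⁵.
396 ppb / 2.57 × 10⁵ = 1.54 × 10⁻³ ppb = 1.54 ppt.

1.54 ppt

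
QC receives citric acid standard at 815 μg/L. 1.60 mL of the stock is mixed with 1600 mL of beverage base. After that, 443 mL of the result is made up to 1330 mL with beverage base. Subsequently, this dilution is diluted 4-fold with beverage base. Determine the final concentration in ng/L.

Overall dilution factor = 1001 × 3.002 × 4 = 1.20 × 10⁴.
815 μg/L / 1.20 × 10⁴ = 0.0678 μg/L = 67.8 ng/L.

67.8 ng/L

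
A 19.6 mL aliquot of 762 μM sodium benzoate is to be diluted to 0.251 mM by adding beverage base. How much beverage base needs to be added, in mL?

0.251 mM = 251 μM.
V₂ = C₁V₁/C₂ = 762 × 19.6 / 251 = 59.5 mL.
Diluent to add = V₂ − V₁ = 59.5 − 19.6 = 39.9 mL.

39.9 mL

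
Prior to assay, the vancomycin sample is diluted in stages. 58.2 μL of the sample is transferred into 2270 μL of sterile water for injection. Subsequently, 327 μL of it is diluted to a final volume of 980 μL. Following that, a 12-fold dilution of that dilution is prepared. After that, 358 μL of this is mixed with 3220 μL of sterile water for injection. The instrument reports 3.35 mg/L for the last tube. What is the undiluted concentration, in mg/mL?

Overall dilution factor = 40.00 × 2.997 × 12 × 9.994 = 1.44 × 10⁴.
Original = 3.35 mg/L × 1.44 × 10⁴ = 4.82 × 10⁴ mg/L = 48.2 mg/mL.

48.2 mg/mL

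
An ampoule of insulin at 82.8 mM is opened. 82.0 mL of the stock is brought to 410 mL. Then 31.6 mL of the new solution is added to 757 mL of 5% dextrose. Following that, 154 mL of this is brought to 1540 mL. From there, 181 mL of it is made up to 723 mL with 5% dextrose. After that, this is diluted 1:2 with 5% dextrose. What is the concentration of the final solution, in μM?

8.31 μM

Overall dilution factor = 5 × 24.96 × 10 × 3.994 × 2 = 9968.
82.8 mM / 9968 = 8.31 × 10⁻³ mM = 8.31 μM.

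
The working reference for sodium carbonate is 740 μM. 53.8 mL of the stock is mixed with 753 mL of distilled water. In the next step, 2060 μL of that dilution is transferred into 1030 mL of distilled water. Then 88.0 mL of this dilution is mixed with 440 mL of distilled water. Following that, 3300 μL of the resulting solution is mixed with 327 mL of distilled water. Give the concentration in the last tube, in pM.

164 pM

Overall dilution factor = 15.00 × 501 × 6 × 100.1 = 4.51 × 10⁶.
740 μM / 4.51 × 10⁶ = 1.64 × 10⁻⁴ μM = 164 pM.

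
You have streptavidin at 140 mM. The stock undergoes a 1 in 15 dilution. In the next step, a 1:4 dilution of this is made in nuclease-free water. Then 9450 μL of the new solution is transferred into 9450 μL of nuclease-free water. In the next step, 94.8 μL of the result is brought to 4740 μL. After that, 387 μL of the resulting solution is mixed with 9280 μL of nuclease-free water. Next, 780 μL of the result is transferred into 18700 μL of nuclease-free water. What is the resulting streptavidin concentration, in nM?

Overall dilution factor = 15 × 4 × 2 × 50 × 24.98 × 24.97 = 3.74 × 10⁶.
140 mM / 3.74 × 10⁶ = 3.74 × 10⁻⁵ mM = 37.4 nM.

37.4 nM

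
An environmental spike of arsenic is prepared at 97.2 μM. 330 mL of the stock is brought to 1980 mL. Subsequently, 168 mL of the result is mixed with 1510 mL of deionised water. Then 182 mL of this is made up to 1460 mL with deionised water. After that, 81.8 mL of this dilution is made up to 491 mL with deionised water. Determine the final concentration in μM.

0.0337 μM

Overall dilution factor = 6 × 9.988 × 8.022 × 6.002 = 2886.
97.2 μM / 2886 = 0.0337 μM.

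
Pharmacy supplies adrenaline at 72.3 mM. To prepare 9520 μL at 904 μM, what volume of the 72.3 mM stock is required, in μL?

119 μL

904 μM = 0.904 mM.
V₁ = C₂V₂/C₁ = 0.904 × 9520 / 72.3 = 119 μL.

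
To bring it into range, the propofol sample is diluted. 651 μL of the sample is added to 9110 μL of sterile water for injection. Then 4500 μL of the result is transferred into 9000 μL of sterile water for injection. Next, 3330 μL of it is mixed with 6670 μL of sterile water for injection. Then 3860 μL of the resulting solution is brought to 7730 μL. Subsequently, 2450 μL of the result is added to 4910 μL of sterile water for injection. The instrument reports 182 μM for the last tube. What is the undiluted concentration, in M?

0.148 M

Overall dilution factor = 14.99 × 3 × 3.003 × 2.003 × 3.004 = 813.
Original = 182 μM × 813 = 1.48 × 10⁵ μM = 0.148 M.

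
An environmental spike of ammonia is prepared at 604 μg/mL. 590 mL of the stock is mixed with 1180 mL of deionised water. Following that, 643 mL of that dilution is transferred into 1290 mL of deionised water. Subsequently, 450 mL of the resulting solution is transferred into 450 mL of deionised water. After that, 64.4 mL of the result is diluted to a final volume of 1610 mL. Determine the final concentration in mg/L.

Overall dilution factor = 3 × 3.006 × 2 × 25 = 451.
604 μg/mL / 451 = 1.34 μg/mL = 1.34 mg/L.

1.34 mg/L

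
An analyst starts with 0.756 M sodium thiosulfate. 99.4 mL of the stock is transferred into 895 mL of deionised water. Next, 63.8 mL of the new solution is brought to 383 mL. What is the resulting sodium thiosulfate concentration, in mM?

12.6 mM

Overall dilution factor = 10.00 × 6.003 = 60.1.
0.756 M / 60.1 = 0.0126 M = 12.6 mM.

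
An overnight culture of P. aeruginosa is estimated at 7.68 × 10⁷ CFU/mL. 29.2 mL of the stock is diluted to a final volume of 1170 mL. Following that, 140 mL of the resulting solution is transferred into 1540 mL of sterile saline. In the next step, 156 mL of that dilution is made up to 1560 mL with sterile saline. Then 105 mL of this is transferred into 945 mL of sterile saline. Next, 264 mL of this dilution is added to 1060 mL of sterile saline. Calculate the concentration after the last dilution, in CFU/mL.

318 CFU/mL

Overall dilution factor = 40.07 × 12 × 10 × 10 × 5.015 = 2.41 × 10⁵.
7.68 × 10⁷ CFU/mL / 2.41 × 10⁵ = 318 CFU/mL.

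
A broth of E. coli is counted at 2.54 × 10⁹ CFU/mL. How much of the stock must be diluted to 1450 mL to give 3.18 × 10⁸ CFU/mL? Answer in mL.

182 mL

V₁ = C₂V₂/C₁ = 3.18 × 10⁸ × 1450 / 2.54 × 10⁹ = 182 mL.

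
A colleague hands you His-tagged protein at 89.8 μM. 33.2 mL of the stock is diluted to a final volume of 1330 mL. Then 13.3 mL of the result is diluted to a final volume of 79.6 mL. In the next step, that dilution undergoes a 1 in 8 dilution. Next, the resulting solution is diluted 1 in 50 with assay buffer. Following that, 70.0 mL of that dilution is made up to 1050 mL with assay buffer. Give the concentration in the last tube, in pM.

62.4 pM

Overall dilution factor = 40.06 × 5.985 × 8 × 50 × 15 = 1.44 × 10⁶.
89.8 μM / 1.44 × 10⁶ = 6.24 × 10⁻⁵ μM = 62.4 pM.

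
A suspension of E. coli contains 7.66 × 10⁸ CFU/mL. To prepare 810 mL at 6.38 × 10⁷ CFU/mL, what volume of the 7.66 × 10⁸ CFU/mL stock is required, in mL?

67.5 mL

V₁ = C₂V₂/C₁ = 6.38 × 10⁷ × 810 / 7.66 × 10⁸ = 67.5 mL.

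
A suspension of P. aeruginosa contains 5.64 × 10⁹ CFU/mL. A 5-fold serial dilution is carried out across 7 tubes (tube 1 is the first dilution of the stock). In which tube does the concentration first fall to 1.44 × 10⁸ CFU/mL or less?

tube 3

Tube n has concentration 5.64 × 10⁹ CFU/mL / 5ⁿ.
Need 5ⁿ ≥ 5.64 × 10⁹ CFU/mL / 1.44 × 10⁸ CFU/mL = 39.2, so n ≥ 2.28.
First such tube: n = 3.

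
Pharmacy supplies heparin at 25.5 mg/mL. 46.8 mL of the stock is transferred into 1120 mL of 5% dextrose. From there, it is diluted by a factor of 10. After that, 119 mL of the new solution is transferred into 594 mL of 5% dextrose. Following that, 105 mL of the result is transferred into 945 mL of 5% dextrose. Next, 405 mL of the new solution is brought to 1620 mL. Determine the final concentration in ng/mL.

Overall dilution factor = 24.93 × 10 × 5.992 × 10 × 4 = 5.98 × 10⁴.
25.5 mg/mL / 5.98 × 10⁴ = 4.27 × 10⁻⁴ mg/mL = 427 ng/mL.

427 ng/mL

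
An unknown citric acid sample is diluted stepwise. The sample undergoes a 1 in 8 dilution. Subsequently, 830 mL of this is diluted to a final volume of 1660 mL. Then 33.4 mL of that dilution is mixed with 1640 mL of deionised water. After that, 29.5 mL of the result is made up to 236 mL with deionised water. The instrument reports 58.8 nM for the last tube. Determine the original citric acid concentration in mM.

Overall dilution factor = 8 × 2 × 50.10 × 8 = 6413.
Original = 58.8 nM × 6413 = 3.77 × 10⁵ nM = 0.377 mM.

0.377 mM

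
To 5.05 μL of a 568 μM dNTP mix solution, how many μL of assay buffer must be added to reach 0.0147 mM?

0.0147 mM = 14.7 μM.
V₂ = C₁V₁/C₂ = 568 × 5.05 / 14.7 = 195 μL.
Diluent to add = V₂ − V₁ = 195 − 5.05 = 190 μL.

190 μL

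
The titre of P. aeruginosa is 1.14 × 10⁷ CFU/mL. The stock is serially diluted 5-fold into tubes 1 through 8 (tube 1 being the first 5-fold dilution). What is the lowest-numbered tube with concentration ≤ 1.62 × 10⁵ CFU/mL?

Tube n has concentration 1.14 × 10⁷ CFU/mL / 5ⁿ.
Need 5ⁿ ≥ 1.14 × 10⁷ CFU/mL / 1.62 × 10⁵ CFU/mL = 70.4, so n ≥ 2.64.
First such tube: n = 3.

tube 3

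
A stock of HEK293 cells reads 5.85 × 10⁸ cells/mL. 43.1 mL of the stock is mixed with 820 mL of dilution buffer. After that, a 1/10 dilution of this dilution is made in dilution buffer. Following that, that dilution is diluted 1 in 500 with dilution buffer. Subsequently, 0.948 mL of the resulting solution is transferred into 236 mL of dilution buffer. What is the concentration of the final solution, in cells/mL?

23.4 cells/mL

Overall dilution factor = 20.03 × 10 × 500 × 249.9 = 2.50 × 10⁷.
5.85 × 10⁸ cells/mL / 2.50 × 10⁷ = 23.4 cells/mL.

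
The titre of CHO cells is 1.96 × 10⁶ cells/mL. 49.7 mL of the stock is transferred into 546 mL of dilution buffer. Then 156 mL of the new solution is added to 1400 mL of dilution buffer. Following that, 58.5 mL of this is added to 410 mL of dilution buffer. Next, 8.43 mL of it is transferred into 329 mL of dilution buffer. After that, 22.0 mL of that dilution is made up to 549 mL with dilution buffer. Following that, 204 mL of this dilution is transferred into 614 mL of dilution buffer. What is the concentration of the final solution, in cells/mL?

Overall dilution factor = 11.99 × 9.974 × 8.009 × 40.03 × 24.95 × 4.010 = 3.83 × 10⁶.
1.96 × 10⁶ cells/mL / 3.83 × 10⁶ = 0.511 cells/mL.

0.511 cells/mL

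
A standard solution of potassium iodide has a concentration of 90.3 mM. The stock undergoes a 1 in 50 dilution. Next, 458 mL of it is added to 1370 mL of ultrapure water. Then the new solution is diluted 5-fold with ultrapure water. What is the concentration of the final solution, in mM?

Overall dilution factor = 50 × 3.991 × 5 = 998.
90.3 mM / 998 = 0.0905 mM.

0.0905 mM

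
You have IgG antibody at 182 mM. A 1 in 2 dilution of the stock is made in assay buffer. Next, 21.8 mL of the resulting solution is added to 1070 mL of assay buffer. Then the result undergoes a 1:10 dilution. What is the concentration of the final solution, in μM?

Overall dilution factor = 2 × 50.08 × 10 = 1002.
182 mM / 1002 = 0.182 mM = 182 μM.

182 μM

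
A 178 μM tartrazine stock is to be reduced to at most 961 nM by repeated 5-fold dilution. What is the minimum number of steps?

Need 5ⁿ ≥ 185, so n ≥ log(185)/log(5) = 3.24.
Minimum whole steps: n = 4.

4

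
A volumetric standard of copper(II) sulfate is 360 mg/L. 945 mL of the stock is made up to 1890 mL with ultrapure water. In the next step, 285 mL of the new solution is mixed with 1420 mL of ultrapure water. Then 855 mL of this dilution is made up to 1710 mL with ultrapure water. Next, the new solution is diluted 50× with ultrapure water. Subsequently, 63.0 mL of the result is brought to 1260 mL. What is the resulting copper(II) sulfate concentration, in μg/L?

15.0 μg/L

Overall dilution factor = 2 × 5.982 × 2 × 50 × 20 = 2.39 × 10⁴.
360 mg/L / 2.39 × 10⁴ = 0.0150 mg/L = 15.0 μg/L.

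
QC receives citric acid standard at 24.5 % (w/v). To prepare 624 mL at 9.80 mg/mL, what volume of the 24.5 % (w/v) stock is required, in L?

9.80 mg/mL = 0.980 % (w/v).
V₁ = C₂V₂/C₁ = 0.980 × 624 / 24.5 = 25.0 mL = 0.0250 L.

0.0250 L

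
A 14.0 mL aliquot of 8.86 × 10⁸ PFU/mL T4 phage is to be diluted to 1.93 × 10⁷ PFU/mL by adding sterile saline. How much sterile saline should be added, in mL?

629 mL

V₂ = C₁V₁/C₂ = 8.86 × 10⁸ × 14.0 / 1.93 × 10⁷ = 643 mL.
Diluent to add = V₂ − V₁ = 643 − 14.0 = 629 mL.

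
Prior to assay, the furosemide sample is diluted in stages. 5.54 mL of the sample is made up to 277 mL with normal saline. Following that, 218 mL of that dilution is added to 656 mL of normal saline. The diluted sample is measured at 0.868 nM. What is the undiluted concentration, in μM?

Overall dilution factor = 50 × 4.009 = 200.
Original = 0.868 nM × 200 = 174 nM = 0.174 μM.

0.174 μM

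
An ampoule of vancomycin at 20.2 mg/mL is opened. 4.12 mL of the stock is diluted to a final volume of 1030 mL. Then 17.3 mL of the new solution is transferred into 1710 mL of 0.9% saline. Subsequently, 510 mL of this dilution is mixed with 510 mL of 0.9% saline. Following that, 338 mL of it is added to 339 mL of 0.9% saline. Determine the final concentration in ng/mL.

Overall dilution factor = 250 × 99.84 × 2 × 2.003 = 10.00 × 10⁴.
20.2 mg/mL / 10.00 × 10⁴ = 2.02 × 10⁻⁴ mg/mL = 202 ng/mL.

202 ng/mL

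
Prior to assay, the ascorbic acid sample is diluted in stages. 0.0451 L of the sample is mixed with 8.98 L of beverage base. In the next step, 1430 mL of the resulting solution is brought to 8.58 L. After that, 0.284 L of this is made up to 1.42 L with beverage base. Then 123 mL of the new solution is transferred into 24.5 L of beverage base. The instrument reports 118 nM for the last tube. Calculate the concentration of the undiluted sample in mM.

Overall dilution factor = 200.1 × 6 × 5 × 200.2 = 1.20 × 10⁶.
Original = 118 nM × 1.20 × 10⁶ = 1.42 × 10⁸ nM = 142 mM.

142 mM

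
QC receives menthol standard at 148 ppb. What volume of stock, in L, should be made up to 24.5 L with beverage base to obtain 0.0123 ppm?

2.04 L

0.0123 ppm = 12.3 ppb.
V₁ = C₂V₂/C₁ = 12.3 × 24.5 / 148 = 2.04 L.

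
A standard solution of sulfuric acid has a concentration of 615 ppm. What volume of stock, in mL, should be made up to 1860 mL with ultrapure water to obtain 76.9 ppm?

V₁ = C₂V₂/C₁ = 76.9 × 1860 / 615 = 233 mL.

233 mL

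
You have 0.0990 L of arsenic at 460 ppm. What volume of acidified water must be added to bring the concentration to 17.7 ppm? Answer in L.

2.47 L

V₂ = C₁V₁/C₂ = 460 × 0.0990 / 17.7 = 2.57 L.
Diluent to add = V₂ − V₁ = 2.57 − 0.0990 = 2.47 L.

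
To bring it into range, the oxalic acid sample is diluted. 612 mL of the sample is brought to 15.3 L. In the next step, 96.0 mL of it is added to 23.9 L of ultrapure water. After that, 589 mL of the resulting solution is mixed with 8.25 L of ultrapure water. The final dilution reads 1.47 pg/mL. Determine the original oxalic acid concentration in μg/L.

138 μg/L

Overall dilution factor = 25 × 250.0 × 15.01 = 9.38 × 10⁴.
Original = 1.47 pg/mL × 9.38 × 10⁴ = 1.38 × 10⁵ pg/mL = 138 μg/L.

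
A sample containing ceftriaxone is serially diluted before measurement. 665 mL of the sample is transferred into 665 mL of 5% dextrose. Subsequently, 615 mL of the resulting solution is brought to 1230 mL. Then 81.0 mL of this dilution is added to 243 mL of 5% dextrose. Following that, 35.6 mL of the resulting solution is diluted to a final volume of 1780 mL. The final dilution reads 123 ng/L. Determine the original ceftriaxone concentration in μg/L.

98.4 μg/L

Overall dilution factor = 2 × 2 × 4 × 50 = 800.
Original = 123 ng/L × 800 = 9.84 × 10⁴ ng/L = 98.4 μg/L.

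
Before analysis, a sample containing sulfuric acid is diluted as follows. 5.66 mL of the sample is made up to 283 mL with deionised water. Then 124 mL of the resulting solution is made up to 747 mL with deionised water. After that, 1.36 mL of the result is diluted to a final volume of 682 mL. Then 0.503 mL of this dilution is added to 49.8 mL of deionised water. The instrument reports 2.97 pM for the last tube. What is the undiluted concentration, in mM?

Overall dilution factor = 50 × 6.024 × 501.5 × 100.0 = 1.51 × 10⁷.
Original = 2.97 pM × 1.51 × 10⁷ = 4.49 × 10⁷ pM = 0.0449 mM.

0.0449 mM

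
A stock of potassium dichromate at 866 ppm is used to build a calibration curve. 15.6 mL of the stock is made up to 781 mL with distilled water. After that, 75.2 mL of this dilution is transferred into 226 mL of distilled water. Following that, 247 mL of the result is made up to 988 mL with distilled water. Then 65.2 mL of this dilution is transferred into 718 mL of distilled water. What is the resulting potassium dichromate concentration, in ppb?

89.9 ppb

Overall dilution factor = 50.06 × 4.005 × 4 × 12.01 = 9635.
866 ppm / 9635 = 0.0899 ppm = 89.9 ppb.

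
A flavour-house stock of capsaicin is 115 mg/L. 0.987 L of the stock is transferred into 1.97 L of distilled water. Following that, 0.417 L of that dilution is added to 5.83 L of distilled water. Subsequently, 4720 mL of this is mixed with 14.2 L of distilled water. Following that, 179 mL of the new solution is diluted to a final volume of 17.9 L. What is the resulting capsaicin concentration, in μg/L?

Overall dilution factor = 2.996 × 14.98 × 4.008 × 100 = 1.80 × 10⁴.
115 mg/L / 1.80 × 10⁴ = 6.39 × 10⁻³ mg/L = 6.39 μg/L.

6.39 μg/L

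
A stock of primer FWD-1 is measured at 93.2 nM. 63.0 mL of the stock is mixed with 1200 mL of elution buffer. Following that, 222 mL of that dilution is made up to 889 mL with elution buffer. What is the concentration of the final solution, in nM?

1.16 nM

Overall dilution factor = 20.05 × 4.005 = 80.3.
93.2 nM / 80.3 = 1.16 nM.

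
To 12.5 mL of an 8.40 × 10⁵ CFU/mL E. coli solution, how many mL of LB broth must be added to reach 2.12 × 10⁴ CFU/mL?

V₂ = C₁V₁/C₂ = 8.40 × 10⁵ × 12.5 / 2.12 × 10⁴ = 495 mL.
Diluent to add = V₂ − V₁ = 495 − 12.5 = 483 mL.

483 mL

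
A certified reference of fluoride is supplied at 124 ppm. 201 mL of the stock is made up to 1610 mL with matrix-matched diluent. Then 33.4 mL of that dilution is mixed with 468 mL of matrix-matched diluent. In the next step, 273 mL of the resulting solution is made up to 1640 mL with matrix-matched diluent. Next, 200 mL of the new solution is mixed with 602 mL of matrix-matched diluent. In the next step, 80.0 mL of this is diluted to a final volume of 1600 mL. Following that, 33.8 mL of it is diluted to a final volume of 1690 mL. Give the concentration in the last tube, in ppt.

42.8 ppt

Overall dilution factor = 8.010 × 15.01 × 6.007 × 4.010 × 20 × 50 = 2.90 × 10⁶.
124 ppm / 2.90 × 10⁶ = 4.28 × 10⁻⁵ ppm = 42.8 ppt.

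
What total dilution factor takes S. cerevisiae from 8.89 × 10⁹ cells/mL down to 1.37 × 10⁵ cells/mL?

6.49 × 10⁴

Factor = C₀/C_target = 8.89 × 10⁹ cells/mL / 1.37 × 10⁵ cells/mL = 6.49 × 10⁴.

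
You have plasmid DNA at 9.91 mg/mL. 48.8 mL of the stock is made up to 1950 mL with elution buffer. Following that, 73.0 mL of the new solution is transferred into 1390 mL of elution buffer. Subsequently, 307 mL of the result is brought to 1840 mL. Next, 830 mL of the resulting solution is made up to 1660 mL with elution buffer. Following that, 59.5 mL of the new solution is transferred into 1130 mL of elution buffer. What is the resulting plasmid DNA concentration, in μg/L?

51.6 μg/L

Overall dilution factor = 39.96 × 20.04 × 5.993 × 2 × 19.99 = 1.92 × 10⁵.
9.91 mg/mL / 1.92 × 10⁵ = 5.16 × 10⁻⁵ mg/mL = 51.6 μg/L.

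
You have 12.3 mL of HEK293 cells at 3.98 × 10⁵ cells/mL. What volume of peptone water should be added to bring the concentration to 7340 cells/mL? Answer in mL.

655 mL

V₂ = C₁V₁/C₂ = 3.98 × 10⁵ × 12.3 / 7340 = 667 mL.
Diluent to add = V₂ − V₁ = 667 − 12.3 = 655 mL.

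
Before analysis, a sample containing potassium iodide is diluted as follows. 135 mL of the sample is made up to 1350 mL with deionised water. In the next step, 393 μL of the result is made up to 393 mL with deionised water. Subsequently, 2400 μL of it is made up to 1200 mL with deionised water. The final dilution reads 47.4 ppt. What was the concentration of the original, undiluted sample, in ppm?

Overall dilution factor = 10 × 1000 × 500 = 5.00 × 10⁶.
Original = 47.4 ppt × 5.00 × 10⁶ = 2.37 × 10⁸ ppt = 237 ppm.

237 ppm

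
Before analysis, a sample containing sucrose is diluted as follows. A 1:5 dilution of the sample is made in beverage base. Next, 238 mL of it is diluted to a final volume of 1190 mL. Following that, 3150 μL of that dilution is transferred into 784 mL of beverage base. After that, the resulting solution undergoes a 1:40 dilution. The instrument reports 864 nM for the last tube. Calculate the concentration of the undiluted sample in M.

0.216 M

Overall dilution factor = 5 × 5 × 249.9 × 40 = 2.50 × 10⁵.
Original = 864 nM × 2.50 × 10⁵ = 2.16 × 10⁸ nM = 0.216 M.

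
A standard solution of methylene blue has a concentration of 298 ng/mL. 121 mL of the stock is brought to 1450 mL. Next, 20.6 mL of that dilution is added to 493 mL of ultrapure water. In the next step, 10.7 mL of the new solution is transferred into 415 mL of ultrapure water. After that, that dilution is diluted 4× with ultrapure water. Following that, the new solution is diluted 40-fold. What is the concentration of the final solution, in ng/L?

Overall dilution factor = 11.98 × 24.93 × 39.79 × 4 × 40 = 1.90 × 10⁶.
298 ng/mL / 1.90 × 10⁶ = 1.57 × 10⁻⁴ ng/mL = 0.157 ng/L.

0.157 ng/L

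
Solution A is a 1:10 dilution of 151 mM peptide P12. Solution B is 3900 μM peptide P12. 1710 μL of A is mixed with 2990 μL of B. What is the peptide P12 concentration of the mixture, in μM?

C_A = 151 mM / 10 = 15.1 mM.
C_B = 3900 μM = 3.90 mM.
C_mix = (C_A·V_A + C_B·V_B)/(V_A + V_B) = (15.1×1710 + 3.90×2990) / 4700 = 7.97 mM = 7970 μM.

7970 μM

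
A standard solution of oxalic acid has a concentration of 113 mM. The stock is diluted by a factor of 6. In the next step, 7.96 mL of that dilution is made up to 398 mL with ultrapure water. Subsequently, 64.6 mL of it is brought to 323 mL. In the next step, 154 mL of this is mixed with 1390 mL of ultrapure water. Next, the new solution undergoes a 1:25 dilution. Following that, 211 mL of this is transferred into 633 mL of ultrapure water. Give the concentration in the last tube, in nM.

75.1 nM

Overall dilution factor = 6 × 50 × 5 × 10.03 × 25 × 4 = 1.50 × 10⁶.
113 mM / 1.50 × 10⁶ = 7.51 × 10⁻⁵ mM = 75.1 nM.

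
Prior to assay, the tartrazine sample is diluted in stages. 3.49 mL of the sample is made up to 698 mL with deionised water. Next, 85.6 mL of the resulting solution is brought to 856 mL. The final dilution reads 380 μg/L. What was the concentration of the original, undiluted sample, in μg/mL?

Overall dilution factor = 200 × 10 = 2000.
Original = 380 μg/L × 2000 = 7.60 × 10⁵ μg/L = 760 μg/mL.

760 μg/mL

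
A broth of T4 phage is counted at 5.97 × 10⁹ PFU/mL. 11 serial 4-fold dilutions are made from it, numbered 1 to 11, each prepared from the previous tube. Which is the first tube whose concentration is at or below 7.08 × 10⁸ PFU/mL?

tube 2

Tube n has concentration 5.97 × 10⁹ PFU/mL / 4ⁿ.
Need 4ⁿ ≥ 5.97 × 10⁹ PFU/mL / 7.08 × 10⁸ PFU/mL = 8.43, so n ≥ 1.54.
First such tube: n = 2.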